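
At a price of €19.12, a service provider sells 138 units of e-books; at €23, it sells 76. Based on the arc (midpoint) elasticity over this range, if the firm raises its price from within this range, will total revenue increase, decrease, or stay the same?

decrease

Arc ε = (-62/3.88)(21.06/107.0) ≈ -3.145.
|ε| = 3.15 > 1, so demand is elastic. A price rise therefore reduces total revenue.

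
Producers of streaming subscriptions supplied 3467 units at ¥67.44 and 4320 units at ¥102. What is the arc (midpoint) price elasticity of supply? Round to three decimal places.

0.537

ΔQ = 4320 − 3467 = 853; ΔP = 102 − 67.44 = 34.56.
Midpoints: P̄ = 84.72, Q̄ = 3893.5.
ε_s = (ΔQ/ΔP)(P̄/Q̄) = (853/34.56)(84.72/3893.5).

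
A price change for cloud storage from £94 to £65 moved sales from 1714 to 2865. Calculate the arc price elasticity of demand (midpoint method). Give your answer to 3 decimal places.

-1.378

ΔQ = 2865 − 1714 = 1151; ΔP = 65 − 94 = -29.
Midpoints: P̄ = 79.50, Q̄ = 2289.5.
ε = (ΔQ/ΔP)(P̄/Q̄) = (1151/-29)(79.50/2289.5).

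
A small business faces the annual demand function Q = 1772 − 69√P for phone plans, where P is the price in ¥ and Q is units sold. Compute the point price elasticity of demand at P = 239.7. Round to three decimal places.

-0.759

At P = 239.7, Q = 703.725.
dQ/dP = −69/(2√P) = -2.228.
ε = (dQ/dP)(P/Q) = (-2.228)(239.7/703.725).
|ε| < 1, so demand is inelastic at this price.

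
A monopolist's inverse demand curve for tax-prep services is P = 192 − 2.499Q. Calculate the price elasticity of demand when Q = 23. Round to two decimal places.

At Q = 23, P = 192 − 2.499(23) = 134.52.
dP/dQ = −2.499, so dQ/dP = 1/(−2.499) = -0.400.
ε = (dQ/dP)(P/Q) = (-0.400)(134.52/23).

-2.34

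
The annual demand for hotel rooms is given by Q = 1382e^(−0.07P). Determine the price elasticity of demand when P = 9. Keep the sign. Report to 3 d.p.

-0.630

At P = 9, Q = 736.042.
dQ/dP = −0.07·1382e^(−0.07P) = −0.07Q = -51.523.
ε = (dQ/dP)(P/Q) = (-51.523)(9/736.042).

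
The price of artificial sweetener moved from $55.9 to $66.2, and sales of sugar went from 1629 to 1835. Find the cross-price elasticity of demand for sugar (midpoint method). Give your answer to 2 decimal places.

0.70

ΔQ_x = 1835 − 1629 = 206; ΔP_y = 66.2 − 55.9 = 10.3.
Midpoints: P̄_y = 61.05, Q̄_x = 1732.0.
ε_xy = (ΔQ_x/ΔP_y)(P̄_y/Q̄_x) = (206/10.3)(61.05/1732.0).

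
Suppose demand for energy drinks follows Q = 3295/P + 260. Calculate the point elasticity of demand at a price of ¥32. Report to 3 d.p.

-0.284

At P = 32, Q = 362.969.
dQ/dP = −3295/P² = -3.218.
ε = (dQ/dP)(P/Q) = (-3.218)(32/362.969).
|ε| < 1, so demand is inelastic at this price.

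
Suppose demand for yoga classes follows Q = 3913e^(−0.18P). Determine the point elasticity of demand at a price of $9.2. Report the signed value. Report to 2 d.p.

At P = 9.2, Q = 746.996.
dQ/dP = −0.18·3913e^(−0.18P) = −0.18Q = -134.459.
ε = (dQ/dP)(P/Q) = (-134.459)(9.2/746.996).

-1.66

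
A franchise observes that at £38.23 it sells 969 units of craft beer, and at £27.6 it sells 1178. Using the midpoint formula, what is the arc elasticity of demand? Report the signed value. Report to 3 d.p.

-0.603

ΔQ = 1178 − 969 = 209; ΔP = 27.6 − 38.23 = -10.63.
Midpoints: P̄ = 32.91, Q̄ = 1073.5.
ε = (ΔQ/ΔP)(P̄/Q̄) = (209/-10.63)(32.91/1073.5).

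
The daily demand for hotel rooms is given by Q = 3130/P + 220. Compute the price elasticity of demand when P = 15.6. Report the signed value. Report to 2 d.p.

-0.48

At P = 15.6, Q = 420.641.
dQ/dP = −3130/P² = -12.862.
ε = (dQ/dP)(P/Q) = (-12.862)(15.6/420.641).
|ε| < 1, so demand is inelastic at this price.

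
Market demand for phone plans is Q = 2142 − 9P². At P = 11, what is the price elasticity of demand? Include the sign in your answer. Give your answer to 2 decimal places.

-2.07

At P = 11, Q = 1053.
dQ/dP = −18P = -198.
ε = (dQ/dP)(P/Q) = (-198)(11/1053).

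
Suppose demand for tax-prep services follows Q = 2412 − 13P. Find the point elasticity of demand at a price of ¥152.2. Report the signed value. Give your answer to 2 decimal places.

-4.57

At P = 152.2, Q = 433.400.
dQ/dP = −13.
ε = (dQ/dP)(P/Q) = (-13)(152.2/433.400).
|ε| > 1, so demand is elastic at this price.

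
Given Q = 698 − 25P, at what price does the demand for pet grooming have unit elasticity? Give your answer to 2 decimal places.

For linear demand Q = a − bP, ε = −bP/(a − bP). |ε| = 1 when bP = a − bP, i.e. P = a/(2b).
P = 698/(2·25) = 698/50 = 13.9600.

13.96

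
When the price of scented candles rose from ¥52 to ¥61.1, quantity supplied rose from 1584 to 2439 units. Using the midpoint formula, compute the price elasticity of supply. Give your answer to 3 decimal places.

ΔQ = 2439 − 1584 = 855; ΔP = 61.1 − 52 = 9.1.
Midpoints: P̄ = 56.55, Q̄ = 2011.5.
ε_s = (ΔQ/ΔP)(P̄/Q̄) = (855/9.1)(56.55/2011.5).

2.641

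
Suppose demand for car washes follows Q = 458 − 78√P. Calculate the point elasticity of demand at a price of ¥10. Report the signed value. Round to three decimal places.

At P = 10, Q = 211.342.
dQ/dP = −78/(2√P) = -12.333.
ε = (dQ/dP)(P/Q) = (-12.333)(10/211.342).
|ε| < 1, so demand is inelastic at this price.

-0.584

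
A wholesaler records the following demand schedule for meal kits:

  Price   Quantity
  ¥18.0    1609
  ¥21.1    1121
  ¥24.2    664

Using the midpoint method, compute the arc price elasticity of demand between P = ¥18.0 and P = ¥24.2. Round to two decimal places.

At P = 18.0, Q = 1609; at P = 24.2, Q = 664.
ΔQ = -945, ΔP = 6.2. Midpoints: P̄ = 21.10, Q̄ = 1136.5.
ε = (ΔQ/ΔP)(P̄/Q̄) = (-945/6.2)(21.10/1136.5).

-2.83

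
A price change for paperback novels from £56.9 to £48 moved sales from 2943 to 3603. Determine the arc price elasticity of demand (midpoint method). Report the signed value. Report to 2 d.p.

ΔQ = 3603 − 2943 = 660; ΔP = 48 − 56.9 = -8.9.
Midpoints: P̄ = 52.45, Q̄ = 3273.0.
ε = (ΔQ/ΔP)(P̄/Q̄) = (660/-8.9)(52.45/3273.0).

-1.19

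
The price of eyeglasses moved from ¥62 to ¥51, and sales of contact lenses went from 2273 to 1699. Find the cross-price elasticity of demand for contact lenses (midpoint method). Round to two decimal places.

ΔQ_x = 1699 − 2273 = -574; ΔP_y = 51 − 62 = -11.
Midpoints: P̄_y = 56.50, Q̄_x = 1986.0.
ε_xy = (ΔQ_x/ΔP_y)(P̄_y/Q̄_x) = (-574/-11)(56.50/1986.0).

1.48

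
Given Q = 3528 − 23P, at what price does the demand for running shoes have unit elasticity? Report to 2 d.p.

76.70

For linear demand Q = a − bP, ε = −bP/(a − bP). |ε| = 1 when bP = a − bP, i.e. P = a/(2b).
P = 3528/(2·23) = 3528/46 = 76.6957.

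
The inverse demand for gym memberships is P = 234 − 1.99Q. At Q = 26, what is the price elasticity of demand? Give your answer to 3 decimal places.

At Q = 26, P = 234 − 1.99(26) = 182.26.
dP/dQ = −1.99, so dQ/dP = 1/(−1.99) = -0.503.
ε = (dQ/dP)(P/Q) = (-0.503)(182.26/26).

-3.523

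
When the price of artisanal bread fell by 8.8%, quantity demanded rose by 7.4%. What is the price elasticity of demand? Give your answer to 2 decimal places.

-0.84

ε = %ΔQ / %ΔP = (7.4)/(-8.8) = -0.841.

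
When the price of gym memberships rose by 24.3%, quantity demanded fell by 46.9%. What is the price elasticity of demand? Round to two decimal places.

-1.93

ε = %ΔQ / %ΔP = (-46.9)/(24.3) = -1.930.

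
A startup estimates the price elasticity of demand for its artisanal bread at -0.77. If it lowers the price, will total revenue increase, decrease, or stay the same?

decrease

|ε| = 0.77 < 1, so demand is inelastic. A price cut therefore reduces total revenue.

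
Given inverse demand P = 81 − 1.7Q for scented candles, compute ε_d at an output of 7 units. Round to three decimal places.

At Q = 7, P = 81 − 1.7(7) = 69.10.
dP/dQ = −1.7, so dQ/dP = 1/(−1.7) = -0.588.
ε = (dQ/dP)(P/Q) = (-0.588)(69.10/7).

-5.807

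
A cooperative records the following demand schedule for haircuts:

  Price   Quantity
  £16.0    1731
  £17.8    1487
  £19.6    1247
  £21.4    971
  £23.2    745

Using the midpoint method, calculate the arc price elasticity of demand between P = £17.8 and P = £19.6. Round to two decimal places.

-1.82

At P = 17.8, Q = 1487; at P = 19.6, Q = 1247.
ΔQ = -240, ΔP = 1.8. Midpoints: P̄ = 18.70, Q̄ = 1367.0.
ε = (ΔQ/ΔP)(P̄/Q̄) = (-240/1.8)(18.70/1367.0).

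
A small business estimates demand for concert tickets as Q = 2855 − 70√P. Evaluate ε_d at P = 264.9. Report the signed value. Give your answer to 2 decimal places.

At P = 264.9, Q = 1715.698.
dQ/dP = −70/(2√P) = -2.150.
ε = (dQ/dP)(P/Q) = (-2.150)(264.9/1715.698).

-0.33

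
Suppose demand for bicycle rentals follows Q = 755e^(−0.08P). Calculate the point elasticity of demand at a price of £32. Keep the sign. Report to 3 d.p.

-2.560

At P = 32, Q = 58.365.
dQ/dP = −0.08·755e^(−0.08P) = −0.08Q = -4.669.
ε = (dQ/dP)(P/Q) = (-4.669)(32/58.365).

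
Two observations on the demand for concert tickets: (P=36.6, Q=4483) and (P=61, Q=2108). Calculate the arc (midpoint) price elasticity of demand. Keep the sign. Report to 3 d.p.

ΔQ = 2108 − 4483 = -2375; ΔP = 61 − 36.6 = 24.4.
Midpoints: P̄ = 48.80, Q̄ = 3295.5.
ε = (ΔQ/ΔP)(P̄/Q̄) = (-2375/24.4)(48.80/3295.5).

-1.441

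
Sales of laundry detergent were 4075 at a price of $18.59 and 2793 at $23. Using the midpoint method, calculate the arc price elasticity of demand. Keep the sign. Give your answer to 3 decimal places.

ΔQ = 2793 − 4075 = -1282; ΔP = 23 − 18.59 = 4.41.
Midpoints: P̄ = 20.80, Q̄ = 3434.0.
ε = (ΔQ/ΔP)(P̄/Q̄) = (-1282/4.41)(20.80/3434.0).

-1.760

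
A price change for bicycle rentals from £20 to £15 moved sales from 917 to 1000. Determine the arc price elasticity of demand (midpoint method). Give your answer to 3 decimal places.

-0.303

ΔQ = 1000 − 917 = 83; ΔP = 15 − 20 = -5.
Midpoints: P̄ = 17.50, Q̄ = 958.5.
ε = (ΔQ/ΔP)(P̄/Q̄) = (83/-5)(17.50/958.5).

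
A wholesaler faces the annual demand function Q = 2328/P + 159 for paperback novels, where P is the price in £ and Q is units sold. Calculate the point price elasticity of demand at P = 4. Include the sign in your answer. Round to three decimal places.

At P = 4, Q = 741.
dQ/dP = −2328/P² = -145.500.
ε = (dQ/dP)(P/Q) = (-145.500)(4/741).
|ε| < 1, so demand is inelastic at this price.

-0.785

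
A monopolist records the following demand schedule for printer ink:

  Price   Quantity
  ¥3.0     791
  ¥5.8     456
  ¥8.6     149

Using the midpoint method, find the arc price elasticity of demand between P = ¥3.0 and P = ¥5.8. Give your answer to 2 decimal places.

-0.84

At P = 3.0, Q = 791; at P = 5.8, Q = 456.
ΔQ = -335, ΔP = 2.8. Midpoints: P̄ = 4.40, Q̄ = 623.5.
ε = (ΔQ/ΔP)(P̄/Q̄) = (-335/2.8)(4.40/623.5).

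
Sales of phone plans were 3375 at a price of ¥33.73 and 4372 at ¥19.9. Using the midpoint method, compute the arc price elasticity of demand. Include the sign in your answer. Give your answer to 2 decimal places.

ΔQ = 4372 − 3375 = 997; ΔP = 19.9 − 33.73 = -13.83.
Midpoints: P̄ = 26.81, Q̄ = 3873.5.
ε = (ΔQ/ΔP)(P̄/Q̄) = (997/-13.83)(26.81/3873.5).

-0.50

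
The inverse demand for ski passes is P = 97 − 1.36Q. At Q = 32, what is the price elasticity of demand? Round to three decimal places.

-1.229

At Q = 32, P = 97 − 1.36(32) = 53.48.
dP/dQ = −1.36, so dQ/dP = 1/(−1.36) = -0.735.
ε = (dQ/dP)(P/Q) = (-0.735)(53.48/32).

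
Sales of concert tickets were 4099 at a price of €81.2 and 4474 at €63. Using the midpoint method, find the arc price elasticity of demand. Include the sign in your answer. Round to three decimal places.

ΔQ = 4474 − 4099 = 375; ΔP = 63 − 81.2 = -18.2.
Midpoints: P̄ = 72.10, Q̄ = 4286.5.
ε = (ΔQ/ΔP)(P̄/Q̄) = (375/-18.2)(72.10/4286.5).

-0.347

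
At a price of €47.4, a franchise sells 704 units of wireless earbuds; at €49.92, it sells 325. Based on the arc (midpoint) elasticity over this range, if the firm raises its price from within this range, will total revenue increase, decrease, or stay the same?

Arc ε = (-379/2.52)(48.66/514.5) ≈ -14.224.
|ε| = 14.22 > 1, so demand is elastic. A price rise therefore reduces total revenue.

decrease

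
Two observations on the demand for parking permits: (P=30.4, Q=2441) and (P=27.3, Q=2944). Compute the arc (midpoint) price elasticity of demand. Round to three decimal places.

-1.739

ΔQ = 2944 − 2441 = 503; ΔP = 27.3 − 30.4 = -3.1.
Midpoints: P̄ = 28.85, Q̄ = 2692.5.
ε = (ΔQ/ΔP)(P̄/Q̄) = (503/-3.1)(28.85/2692.5).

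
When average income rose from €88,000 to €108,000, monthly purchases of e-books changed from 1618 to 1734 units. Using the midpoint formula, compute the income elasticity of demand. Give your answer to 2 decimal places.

0.34

ΔQ = 116, ΔI = 20000. Midpoints: Ī = 98,000, Q̄ = 1676.0.
ε_I = (ΔQ/ΔI)(Ī/Q̄) = (116/20000)(98000/1676.0).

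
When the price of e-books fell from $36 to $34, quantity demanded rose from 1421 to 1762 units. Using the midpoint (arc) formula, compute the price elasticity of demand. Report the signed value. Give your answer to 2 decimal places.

ΔQ = 1762 − 1421 = 341; ΔP = 34 − 36 = -2.
Midpoints: P̄ = 35.00, Q̄ = 1591.5.
ε = (ΔQ/ΔP)(P̄/Q̄) = (341/-2)(35.00/1591.5).

-3.75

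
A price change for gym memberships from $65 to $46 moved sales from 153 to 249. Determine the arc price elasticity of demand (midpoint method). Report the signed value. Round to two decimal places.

-1.40

ΔQ = 249 − 153 = 96; ΔP = 46 − 65 = -19.
Midpoints: P̄ = 55.50, Q̄ = 201.0.
ε = (ΔQ/ΔP)(P̄/Q̄) = (96/-19)(55.50/201.0).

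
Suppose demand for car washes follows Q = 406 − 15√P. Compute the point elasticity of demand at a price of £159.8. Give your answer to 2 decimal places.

At P = 159.8, Q = 216.382.
dQ/dP = −15/(2√P) = -0.593.
ε = (dQ/dP)(P/Q) = (-0.593)(159.8/216.382).
|ε| < 1, so demand is inelastic at this price.

-0.44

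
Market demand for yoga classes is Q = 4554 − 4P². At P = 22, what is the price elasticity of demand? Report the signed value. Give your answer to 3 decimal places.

-1.479

At P = 22, Q = 2618.
dQ/dP = −8P = -176.
ε = (dQ/dP)(P/Q) = (-176)(22/2618).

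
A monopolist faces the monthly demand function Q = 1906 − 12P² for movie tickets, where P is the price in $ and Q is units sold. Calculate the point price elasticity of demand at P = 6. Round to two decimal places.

At P = 6, Q = 1474.
dQ/dP = −24P = -144.
ε = (dQ/dP)(P/Q) = (-144)(6/1474).

-0.59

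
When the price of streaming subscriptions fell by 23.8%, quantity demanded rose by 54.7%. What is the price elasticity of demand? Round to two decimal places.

ε = %ΔQ / %ΔP = (54.7)/(-23.8) = -2.298.

-2.30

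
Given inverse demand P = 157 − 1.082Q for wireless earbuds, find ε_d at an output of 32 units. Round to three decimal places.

-3.534

At Q = 32, P = 157 − 1.082(32) = 122.38.
dP/dQ = −1.082, so dQ/dP = 1/(−1.082) = -0.924.
ε = (dQ/dP)(P/Q) = (-0.924)(122.38/32).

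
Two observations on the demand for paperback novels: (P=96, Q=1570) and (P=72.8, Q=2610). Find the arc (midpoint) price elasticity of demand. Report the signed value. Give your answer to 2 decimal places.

-1.81

ΔQ = 2610 − 1570 = 1040; ΔP = 72.8 − 96 = -23.2.
Midpoints: P̄ = 84.40, Q̄ = 2090.0.
ε = (ΔQ/ΔP)(P̄/Q̄) = (1040/-23.2)(84.40/2090.0).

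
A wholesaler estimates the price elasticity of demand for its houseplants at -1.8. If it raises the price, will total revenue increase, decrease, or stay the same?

decrease

|ε| = 1.80 > 1, so demand is elastic. A price rise therefore reduces total revenue.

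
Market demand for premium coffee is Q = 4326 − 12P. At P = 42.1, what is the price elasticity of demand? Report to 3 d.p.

At P = 42.1, Q = 3820.800.
dQ/dP = −12.
ε = (dQ/dP)(P/Q) = (-12)(42.1/3820.800).
|ε| < 1, so demand is inelastic at this price.

-0.132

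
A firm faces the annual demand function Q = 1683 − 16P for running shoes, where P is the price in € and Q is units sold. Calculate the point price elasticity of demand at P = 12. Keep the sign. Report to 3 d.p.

-0.129

At P = 12, Q = 1491.
dQ/dP = −16.
ε = (dQ/dP)(P/Q) = (-16)(12/1491).
|ε| < 1, so demand is inelastic at this price.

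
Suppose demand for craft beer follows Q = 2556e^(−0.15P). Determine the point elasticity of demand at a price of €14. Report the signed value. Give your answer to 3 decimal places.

-2.100

At P = 14, Q = 312.999.
dQ/dP = −0.15·2556e^(−0.15P) = −0.15Q = -46.950.
ε = (dQ/dP)(P/Q) = (-46.950)(14/312.999).
|ε| > 1, so demand is elastic at this price.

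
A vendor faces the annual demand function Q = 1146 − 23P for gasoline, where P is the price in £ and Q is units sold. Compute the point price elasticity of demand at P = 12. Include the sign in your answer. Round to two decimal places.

-0.32

At P = 12, Q = 870.
dQ/dP = −23.
ε = (dQ/dP)(P/Q) = (-23)(12/870).
|ε| < 1, so demand is inelastic at this price.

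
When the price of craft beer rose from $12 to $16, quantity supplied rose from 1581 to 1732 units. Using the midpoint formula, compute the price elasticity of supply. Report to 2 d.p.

0.32

ΔQ = 1732 − 1581 = 151; ΔP = 16 − 12 = 4.
Midpoints: P̄ = 14.00, Q̄ = 1656.5.
ε_s = (ΔQ/ΔP)(P̄/Q̄) = (151/4)(14.00/1656.5).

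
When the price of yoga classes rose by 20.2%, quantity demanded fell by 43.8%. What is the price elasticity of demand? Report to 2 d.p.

-2.17

ε = %ΔQ / %ΔP = (-43.8)/(20.2) = -2.168.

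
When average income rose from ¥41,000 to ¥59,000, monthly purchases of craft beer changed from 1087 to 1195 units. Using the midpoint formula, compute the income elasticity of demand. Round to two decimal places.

0.26

ΔQ = 108, ΔI = 18000. Midpoints: Ī = 50,000, Q̄ = 1141.0.
ε_I = (ΔQ/ΔI)(Ī/Q̄) = (108/18000)(50000/1141.0).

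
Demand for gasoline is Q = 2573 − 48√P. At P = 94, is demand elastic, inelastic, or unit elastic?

Q = 2107.623, dQ/dP = -2.475.
ε = (dQ/dP)(P/Q) ≈ -0.110.
|ε| = 0.11 < 1.

inelastic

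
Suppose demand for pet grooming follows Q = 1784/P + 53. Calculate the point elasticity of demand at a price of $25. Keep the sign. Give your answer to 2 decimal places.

At P = 25, Q = 124.360.
dQ/dP = −1784/P² = -2.854.
ε = (dQ/dP)(P/Q) = (-2.854)(25/124.360).
|ε| < 1, so demand is inelastic at this price.

-0.57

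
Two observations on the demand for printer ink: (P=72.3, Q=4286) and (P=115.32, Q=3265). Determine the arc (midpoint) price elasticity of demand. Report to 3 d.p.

ΔQ = 3265 − 4286 = -1021; ΔP = 115.32 − 72.3 = 43.02.
Midpoints: P̄ = 93.81, Q̄ = 3775.5.
ε = (ΔQ/ΔP)(P̄/Q̄) = (-1021/43.02)(93.81/3775.5).

-0.590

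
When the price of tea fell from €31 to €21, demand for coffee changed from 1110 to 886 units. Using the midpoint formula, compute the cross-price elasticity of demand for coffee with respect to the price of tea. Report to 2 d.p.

0.58

ΔQ_x = 886 − 1110 = -224; ΔP_y = 21 − 31 = -10.
Midpoints: P̄_y = 26.00, Q̄_x = 998.0.
ε_xy = (ΔQ_x/ΔP_y)(P̄_y/Q̄_x) = (-224/-10)(26.00/998.0).
ε_xy > 0, so the goods are substitutes.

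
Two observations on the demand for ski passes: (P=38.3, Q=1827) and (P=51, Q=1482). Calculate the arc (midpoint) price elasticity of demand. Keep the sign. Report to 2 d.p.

ΔQ = 1482 − 1827 = -345; ΔP = 51 − 38.3 = 12.7.
Midpoints: P̄ = 44.65, Q̄ = 1654.5.
ε = (ΔQ/ΔP)(P̄/Q̄) = (-345/12.7)(44.65/1654.5).

-0.73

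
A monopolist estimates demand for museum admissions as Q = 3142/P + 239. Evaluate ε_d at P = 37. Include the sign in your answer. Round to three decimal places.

At P = 37, Q = 323.919.
dQ/dP = −3142/P² = -2.295.
ε = (dQ/dP)(P/Q) = (-2.295)(37/323.919).

-0.262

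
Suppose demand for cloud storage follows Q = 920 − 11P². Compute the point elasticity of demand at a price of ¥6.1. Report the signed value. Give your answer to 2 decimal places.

-1.60

At P = 6.1, Q = 510.690.
dQ/dP = −22P = -134.200.
ε = (dQ/dP)(P/Q) = (-134.200)(6.1/510.690).
|ε| > 1, so demand is elastic at this price.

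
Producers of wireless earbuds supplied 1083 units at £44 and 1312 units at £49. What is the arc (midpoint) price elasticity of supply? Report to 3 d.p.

1.778

ΔQ = 1312 − 1083 = 229; ΔP = 49 − 44 = 5.
Midpoints: P̄ = 46.50, Q̄ = 1197.5.
ε_s = (ΔQ/ΔP)(P̄/Q̄) = (229/5)(46.50/1197.5).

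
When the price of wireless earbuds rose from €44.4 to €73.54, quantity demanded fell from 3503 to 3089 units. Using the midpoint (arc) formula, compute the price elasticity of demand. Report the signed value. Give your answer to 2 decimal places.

-0.25

ΔQ = 3089 − 3503 = -414; ΔP = 73.54 − 44.4 = 29.14.
Midpoints: P̄ = 58.97, Q̄ = 3296.0.
ε = (ΔQ/ΔP)(P̄/Q̄) = (-414/29.14)(58.97/3296.0).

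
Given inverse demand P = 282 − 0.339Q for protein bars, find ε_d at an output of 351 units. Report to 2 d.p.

At Q = 351, P = 282 − 0.339(351) = 163.01.
dP/dQ = −0.339, so dQ/dP = 1/(−0.339) = -2.950.
ε = (dQ/dP)(P/Q) = (-2.950)(163.01/351).

-1.37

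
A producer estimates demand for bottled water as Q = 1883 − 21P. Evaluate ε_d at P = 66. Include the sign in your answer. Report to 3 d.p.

At P = 66, Q = 497.
dQ/dP = −21.
ε = (dQ/dP)(P/Q) = (-21)(66/497).

-2.789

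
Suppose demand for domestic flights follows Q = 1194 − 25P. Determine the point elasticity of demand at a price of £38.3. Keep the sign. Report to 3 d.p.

At P = 38.3, Q = 236.500.
dQ/dP = −25.
ε = (dQ/dP)(P/Q) = (-25)(38.3/236.500).

-4.049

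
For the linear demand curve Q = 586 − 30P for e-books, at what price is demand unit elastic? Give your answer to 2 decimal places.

9.77

For linear demand Q = a − bP, ε = −bP/(a − bP). |ε| = 1 when bP = a − bP, i.e. P = a/(2b).
P = 586/(2·30) = 586/60 = 9.7667.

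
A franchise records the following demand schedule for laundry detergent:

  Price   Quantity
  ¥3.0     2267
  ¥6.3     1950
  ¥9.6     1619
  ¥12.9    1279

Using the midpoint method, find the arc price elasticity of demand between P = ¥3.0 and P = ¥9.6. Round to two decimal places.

-0.32

At P = 3.0, Q = 2267; at P = 9.6, Q = 1619.
ΔQ = -648, ΔP = 6.6. Midpoints: P̄ = 6.30, Q̄ = 1943.0.
ε = (ΔQ/ΔP)(P̄/Q̄) = (-648/6.6)(6.30/1943.0).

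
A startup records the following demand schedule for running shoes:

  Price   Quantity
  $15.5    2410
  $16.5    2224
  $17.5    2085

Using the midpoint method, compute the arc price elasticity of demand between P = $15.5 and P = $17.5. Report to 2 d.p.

At P = 15.5, Q = 2410; at P = 17.5, Q = 2085.
ΔQ = -325, ΔP = 2.0. Midpoints: P̄ = 16.50, Q̄ = 2247.5.
ε = (ΔQ/ΔP)(P̄/Q̄) = (-325/2.0)(16.50/2247.5).

-1.19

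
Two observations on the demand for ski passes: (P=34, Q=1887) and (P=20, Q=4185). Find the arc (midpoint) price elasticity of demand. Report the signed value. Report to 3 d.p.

ΔQ = 4185 − 1887 = 2298; ΔP = 20 − 34 = -14.
Midpoints: P̄ = 27.00, Q̄ = 3036.0.
ε = (ΔQ/ΔP)(P̄/Q̄) = (2298/-14)(27.00/3036.0).

-1.460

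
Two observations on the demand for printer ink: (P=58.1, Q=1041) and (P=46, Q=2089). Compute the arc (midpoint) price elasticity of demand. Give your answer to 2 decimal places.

ΔQ = 2089 − 1041 = 1048; ΔP = 46 − 58.1 = -12.1.
Midpoints: P̄ = 52.05, Q̄ = 1565.0.
ε = (ΔQ/ΔP)(P̄/Q̄) = (1048/-12.1)(52.05/1565.0).

-2.88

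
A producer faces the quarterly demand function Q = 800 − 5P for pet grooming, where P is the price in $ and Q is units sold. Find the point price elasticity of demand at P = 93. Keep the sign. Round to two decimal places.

At P = 93, Q = 335.
dQ/dP = −5.
ε = (dQ/dP)(P/Q) = (-5)(93/335).

-1.39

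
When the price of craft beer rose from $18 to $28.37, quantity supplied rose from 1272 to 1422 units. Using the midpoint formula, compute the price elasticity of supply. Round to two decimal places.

ΔQ = 1422 − 1272 = 150; ΔP = 28.37 − 18 = 10.37.
Midpoints: P̄ = 23.19, Q̄ = 1347.0.
ε_s = (ΔQ/ΔP)(P̄/Q̄) = (150/10.37)(23.19/1347.0).

0.25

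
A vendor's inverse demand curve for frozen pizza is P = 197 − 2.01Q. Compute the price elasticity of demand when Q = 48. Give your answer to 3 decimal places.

-1.042

At Q = 48, P = 197 − 2.01(48) = 100.52.
dP/dQ = −2.01, so dQ/dP = 1/(−2.01) = -0.498.
ε = (dQ/dP)(P/Q) = (-0.498)(100.52/48).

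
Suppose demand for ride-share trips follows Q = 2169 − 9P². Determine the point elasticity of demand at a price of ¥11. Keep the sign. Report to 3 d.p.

-2.017

At P = 11, Q = 1080.
dQ/dP = −18P = -198.
ε = (dQ/dP)(P/Q) = (-198)(11/1080).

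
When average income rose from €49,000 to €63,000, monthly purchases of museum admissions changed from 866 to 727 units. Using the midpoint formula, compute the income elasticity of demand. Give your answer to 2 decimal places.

ΔQ = -139, ΔI = 14000. Midpoints: Ī = 56,000, Q̄ = 796.5.
ε_I = (ΔQ/ΔI)(Ī/Q̄) = (-139/14000)(56000/796.5).

-0.70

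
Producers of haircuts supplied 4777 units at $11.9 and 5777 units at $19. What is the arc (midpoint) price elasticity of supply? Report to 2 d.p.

0.41

ΔQ = 5777 − 4777 = 1000; ΔP = 19 − 11.9 = 7.1.
Midpoints: P̄ = 15.45, Q̄ = 5277.0.
ε_s = (ΔQ/ΔP)(P̄/Q̄) = (1000/7.1)(15.45/5277.0).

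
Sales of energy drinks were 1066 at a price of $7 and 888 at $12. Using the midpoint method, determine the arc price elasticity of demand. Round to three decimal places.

-0.346

ΔQ = 888 − 1066 = -178; ΔP = 12 − 7 = 5.
Midpoints: P̄ = 9.50, Q̄ = 977.0.
ε = (ΔQ/ΔP)(P̄/Q̄) = (-178/5)(9.50/977.0).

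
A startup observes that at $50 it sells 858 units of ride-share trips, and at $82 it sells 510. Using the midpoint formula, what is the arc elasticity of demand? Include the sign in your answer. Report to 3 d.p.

ΔQ = 510 − 858 = -348; ΔP = 82 − 50 = 32.
Midpoints: P̄ = 66.00, Q̄ = 684.0.
ε = (ΔQ/ΔP)(P̄/Q̄) = (-348/32)(66.00/684.0).

-1.049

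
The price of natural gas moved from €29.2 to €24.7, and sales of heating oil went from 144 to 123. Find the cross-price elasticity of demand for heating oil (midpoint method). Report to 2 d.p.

0.94

ΔQ_x = 123 − 144 = -21; ΔP_y = 24.7 − 29.2 = -4.5.
Midpoints: P̄_y = 26.95, Q̄_x = 133.5.
ε_xy = (ΔQ_x/ΔP_y)(P̄_y/Q̄_x) = (-21/-4.5)(26.95/133.5).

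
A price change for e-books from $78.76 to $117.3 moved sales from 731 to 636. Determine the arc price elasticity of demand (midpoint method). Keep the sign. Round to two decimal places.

-0.35

ΔQ = 636 − 731 = -95; ΔP = 117.3 − 78.76 = 38.54.
Midpoints: P̄ = 98.03, Q̄ = 683.5.
ε = (ΔQ/ΔP)(P̄/Q̄) = (-95/38.54)(98.03/683.5).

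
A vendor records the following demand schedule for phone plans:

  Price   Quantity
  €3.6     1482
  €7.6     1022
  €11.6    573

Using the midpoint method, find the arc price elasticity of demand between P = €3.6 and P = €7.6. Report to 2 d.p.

At P = 3.6, Q = 1482; at P = 7.6, Q = 1022.
ΔQ = -460, ΔP = 4.0. Midpoints: P̄ = 5.60, Q̄ = 1252.0.
ε = (ΔQ/ΔP)(P̄/Q̄) = (-460/4.0)(5.60/1252.0).

-0.51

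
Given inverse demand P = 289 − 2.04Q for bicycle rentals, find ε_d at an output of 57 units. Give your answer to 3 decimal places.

At Q = 57, P = 289 − 2.04(57) = 172.72.
dP/dQ = −2.04, so dQ/dP = 1/(−2.04) = -0.490.
ε = (dQ/dP)(P/Q) = (-0.490)(172.72/57).

-1.485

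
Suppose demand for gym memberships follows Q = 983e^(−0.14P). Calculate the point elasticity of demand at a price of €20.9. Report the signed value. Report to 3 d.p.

-2.926

At P = 20.9, Q = 52.700.
dQ/dP = −0.14·983e^(−0.14P) = −0.14Q = -7.378.
ε = (dQ/dP)(P/Q) = (-7.378)(20.9/52.700).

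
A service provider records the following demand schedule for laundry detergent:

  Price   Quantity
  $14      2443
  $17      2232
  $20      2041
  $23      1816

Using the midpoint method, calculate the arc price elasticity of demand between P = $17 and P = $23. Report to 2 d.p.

At P = 17, Q = 2232; at P = 23, Q = 1816.
ΔQ = -416, ΔP = 6. Midpoints: P̄ = 20.00, Q̄ = 2024.0.
ε = (ΔQ/ΔP)(P̄/Q̄) = (-416/6)(20.00/2024.0).

-0.69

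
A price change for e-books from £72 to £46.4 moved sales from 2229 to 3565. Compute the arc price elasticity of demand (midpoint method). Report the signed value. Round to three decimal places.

ΔQ = 3565 − 2229 = 1336; ΔP = 46.4 − 72 = -25.6.
Midpoints: P̄ = 59.20, Q̄ = 2897.0.
ε = (ΔQ/ΔP)(P̄/Q̄) = (1336/-25.6)(59.20/2897.0).

-1.066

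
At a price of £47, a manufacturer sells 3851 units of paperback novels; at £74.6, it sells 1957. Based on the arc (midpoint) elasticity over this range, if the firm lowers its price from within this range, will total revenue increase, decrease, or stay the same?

increase

Arc ε = (-1894/27.6)(60.80/2904.0) ≈ -1.437.
|ε| = 1.44 > 1, so demand is elastic. A price cut therefore raises total revenue.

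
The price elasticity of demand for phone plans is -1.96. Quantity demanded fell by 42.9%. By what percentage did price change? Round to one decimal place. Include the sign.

21.9%

%ΔP ≈ %ΔQ / ε = (-42.9%)/(-1.96) = 21.89%.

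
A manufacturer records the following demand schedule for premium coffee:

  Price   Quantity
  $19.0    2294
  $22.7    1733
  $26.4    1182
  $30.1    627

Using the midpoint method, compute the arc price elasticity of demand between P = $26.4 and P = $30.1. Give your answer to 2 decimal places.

-4.68

At P = 26.4, Q = 1182; at P = 30.1, Q = 627.
ΔQ = -555, ΔP = 3.7. Midpoints: P̄ = 28.25, Q̄ = 904.5.
ε = (ΔQ/ΔP)(P̄/Q̄) = (-555/3.7)(28.25/904.5).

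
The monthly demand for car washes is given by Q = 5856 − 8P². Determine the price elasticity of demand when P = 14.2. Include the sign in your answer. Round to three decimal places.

At P = 14.2, Q = 4242.880.
dQ/dP = −16P = -227.200.
ε = (dQ/dP)(P/Q) = (-227.200)(14.2/4242.880).

-0.760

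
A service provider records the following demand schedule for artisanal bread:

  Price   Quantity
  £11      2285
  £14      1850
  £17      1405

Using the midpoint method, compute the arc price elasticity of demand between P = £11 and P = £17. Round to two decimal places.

-1.11

At P = 11, Q = 2285; at P = 17, Q = 1405.
ΔQ = -880, ΔP = 6. Midpoints: P̄ = 14.00, Q̄ = 1845.0.
ε = (ΔQ/ΔP)(P̄/Q̄) = (-880/6)(14.00/1845.0).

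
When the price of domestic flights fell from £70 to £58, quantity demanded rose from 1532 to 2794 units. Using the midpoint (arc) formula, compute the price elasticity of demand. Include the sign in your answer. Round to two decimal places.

-3.11

ΔQ = 2794 − 1532 = 1262; ΔP = 58 − 70 = -12.
Midpoints: P̄ = 64.00, Q̄ = 2163.0.
ε = (ΔQ/ΔP)(P̄/Q̄) = (1262/-12)(64.00/2163.0).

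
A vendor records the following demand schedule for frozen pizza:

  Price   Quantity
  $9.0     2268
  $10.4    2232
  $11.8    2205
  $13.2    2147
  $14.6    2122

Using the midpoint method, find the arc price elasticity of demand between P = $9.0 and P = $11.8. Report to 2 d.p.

-0.10

At P = 9.0, Q = 2268; at P = 11.8, Q = 2205.
ΔQ = -63, ΔP = 2.8. Midpoints: P̄ = 10.40, Q̄ = 2236.5.
ε = (ΔQ/ΔP)(P̄/Q̄) = (-63/2.8)(10.40/2236.5).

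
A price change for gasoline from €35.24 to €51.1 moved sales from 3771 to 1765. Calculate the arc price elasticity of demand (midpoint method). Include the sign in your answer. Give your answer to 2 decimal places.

-1.97

ΔQ = 1765 − 3771 = -2006; ΔP = 51.1 − 35.24 = 15.86.
Midpoints: P̄ = 43.17, Q̄ = 2768.0.
ε = (ΔQ/ΔP)(P̄/Q̄) = (-2006/15.86)(43.17/2768.0).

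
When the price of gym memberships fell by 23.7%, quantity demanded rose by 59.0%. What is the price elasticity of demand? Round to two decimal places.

ε = %ΔQ / %ΔP = (59.0)/(-23.7) = -2.489.

-2.49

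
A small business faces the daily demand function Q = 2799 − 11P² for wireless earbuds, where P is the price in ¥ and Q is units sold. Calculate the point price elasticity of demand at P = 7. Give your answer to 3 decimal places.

-0.477

At P = 7, Q = 2260.
dQ/dP = −22P = -154.
ε = (dQ/dP)(P/Q) = (-154)(7/2260).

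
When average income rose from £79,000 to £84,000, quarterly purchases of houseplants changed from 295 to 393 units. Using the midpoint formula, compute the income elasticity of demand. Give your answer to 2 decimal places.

ΔQ = 98, ΔI = 5000. Midpoints: Ī = 81,500, Q̄ = 344.0.
ε_I = (ΔQ/ΔI)(Ī/Q̄) = (98/5000)(81500/344.0).

4.64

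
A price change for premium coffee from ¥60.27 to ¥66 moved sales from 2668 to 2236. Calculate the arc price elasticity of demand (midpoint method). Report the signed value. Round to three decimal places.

ΔQ = 2236 − 2668 = -432; ΔP = 66 − 60.27 = 5.73.
Midpoints: P̄ = 63.14, Q̄ = 2452.0.
ε = (ΔQ/ΔP)(P̄/Q̄) = (-432/5.73)(63.14/2452.0).

-1.941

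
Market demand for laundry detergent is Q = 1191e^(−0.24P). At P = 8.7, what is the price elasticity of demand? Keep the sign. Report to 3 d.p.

At P = 8.7, Q = 147.606.
dQ/dP = −0.24·1191e^(−0.24P) = −0.24Q = -35.426.
ε = (dQ/dP)(P/Q) = (-35.426)(8.7/147.606).
|ε| > 1, so demand is elastic at this price.

-2.088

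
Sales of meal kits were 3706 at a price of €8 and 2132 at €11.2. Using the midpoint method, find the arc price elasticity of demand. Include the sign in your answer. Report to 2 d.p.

-1.62

ΔQ = 2132 − 3706 = -1574; ΔP = 11.2 − 8 = 3.2.
Midpoints: P̄ = 9.60, Q̄ = 2919.0.
ε = (ΔQ/ΔP)(P̄/Q̄) = (-1574/3.2)(9.60/2919.0).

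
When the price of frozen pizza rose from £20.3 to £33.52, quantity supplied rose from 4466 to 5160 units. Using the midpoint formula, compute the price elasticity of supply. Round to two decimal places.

0.29

ΔQ = 5160 − 4466 = 694; ΔP = 33.52 − 20.3 = 13.22.
Midpoints: P̄ = 26.91, Q̄ = 4813.0.
ε_s = (ΔQ/ΔP)(P̄/Q̄) = (694/13.22)(26.91/4813.0).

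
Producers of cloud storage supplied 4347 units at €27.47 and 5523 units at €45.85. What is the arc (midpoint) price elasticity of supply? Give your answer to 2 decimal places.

0.48

ΔQ = 5523 − 4347 = 1176; ΔP = 45.85 − 27.47 = 18.38.
Midpoints: P̄ = 36.66, Q̄ = 4935.0.
ε_s = (ΔQ/ΔP)(P̄/Q̄) = (1176/18.38)(36.66/4935.0).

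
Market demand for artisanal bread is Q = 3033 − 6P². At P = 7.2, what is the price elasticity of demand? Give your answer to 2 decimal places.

At P = 7.2, Q = 2721.960.
dQ/dP = −12P = -86.400.
ε = (dQ/dP)(P/Q) = (-86.400)(7.2/2721.960).

-0.23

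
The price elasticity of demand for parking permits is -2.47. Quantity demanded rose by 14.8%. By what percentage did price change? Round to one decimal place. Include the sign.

-6.0%

%ΔP ≈ %ΔQ / ε = (14.8%)/(-2.47) = -5.99%.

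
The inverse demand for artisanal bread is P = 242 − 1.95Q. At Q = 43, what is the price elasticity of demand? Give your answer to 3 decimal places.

At Q = 43, P = 242 − 1.95(43) = 158.15.
dP/dQ = −1.95, so dQ/dP = 1/(−1.95) = -0.513.
ε = (dQ/dP)(P/Q) = (-0.513)(158.15/43).

-1.886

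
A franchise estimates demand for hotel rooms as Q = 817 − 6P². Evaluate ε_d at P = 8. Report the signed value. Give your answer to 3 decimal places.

At P = 8, Q = 433.
dQ/dP = −12P = -96.
ε = (dQ/dP)(P/Q) = (-96)(8/433).

-1.774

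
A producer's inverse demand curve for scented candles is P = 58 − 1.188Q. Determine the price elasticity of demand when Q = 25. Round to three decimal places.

At Q = 25, P = 58 − 1.188(25) = 28.30.
dP/dQ = −1.188, so dQ/dP = 1/(−1.188) = -0.842.
ε = (dQ/dP)(P/Q) = (-0.842)(28.30/25).

-0.953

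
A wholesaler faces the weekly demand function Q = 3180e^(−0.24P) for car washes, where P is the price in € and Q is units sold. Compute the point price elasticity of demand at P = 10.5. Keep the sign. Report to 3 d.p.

At P = 10.5, Q = 255.862.
dQ/dP = −0.24·3180e^(−0.24P) = −0.24Q = -61.407.
ε = (dQ/dP)(P/Q) = (-61.407)(10.5/255.862).

-2.520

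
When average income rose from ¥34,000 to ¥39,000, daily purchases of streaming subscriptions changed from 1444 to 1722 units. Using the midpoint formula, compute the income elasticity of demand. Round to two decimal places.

1.28

ΔQ = 278, ΔI = 5000. Midpoints: Ī = 36,500, Q̄ = 1583.0.
ε_I = (ΔQ/ΔI)(Ī/Q̄) = (278/5000)(36500/1583.0).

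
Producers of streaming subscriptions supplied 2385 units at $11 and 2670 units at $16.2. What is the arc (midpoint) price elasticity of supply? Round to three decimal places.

0.295

ΔQ = 2670 − 2385 = 285; ΔP = 16.2 − 11 = 5.2.
Midpoints: P̄ = 13.60, Q̄ = 2527.5.
ε_s = (ΔQ/ΔP)(P̄/Q̄) = (285/5.2)(13.60/2527.5).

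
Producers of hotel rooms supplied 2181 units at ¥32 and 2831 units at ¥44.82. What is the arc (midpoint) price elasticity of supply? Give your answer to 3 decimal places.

0.777

ΔQ = 2831 − 2181 = 650; ΔP = 44.82 − 32 = 12.82.
Midpoints: P̄ = 38.41, Q̄ = 2506.0.
ε_s = (ΔQ/ΔP)(P̄/Q̄) = (650/12.82)(38.41/2506.0).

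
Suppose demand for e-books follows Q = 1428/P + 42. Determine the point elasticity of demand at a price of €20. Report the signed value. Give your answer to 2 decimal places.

At P = 20, Q = 113.400.
dQ/dP = −1428/P² = -3.570.
ε = (dQ/dP)(P/Q) = (-3.570)(20/113.400).

-0.63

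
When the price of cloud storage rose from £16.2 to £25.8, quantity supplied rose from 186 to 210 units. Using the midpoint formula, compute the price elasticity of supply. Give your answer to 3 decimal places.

ΔQ = 210 − 186 = 24; ΔP = 25.8 − 16.2 = 9.6.
Midpoints: P̄ = 21.00, Q̄ = 198.0.
ε_s = (ΔQ/ΔP)(P̄/Q̄) = (24/9.6)(21.00/198.0).

0.265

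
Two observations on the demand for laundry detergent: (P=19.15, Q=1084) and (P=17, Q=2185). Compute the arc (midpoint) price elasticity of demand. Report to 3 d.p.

ΔQ = 2185 − 1084 = 1101; ΔP = 17 − 19.15 = -2.15.
Midpoints: P̄ = 18.07, Q̄ = 1634.5.
ε = (ΔQ/ΔP)(P̄/Q̄) = (1101/-2.15)(18.07/1634.5).

-5.663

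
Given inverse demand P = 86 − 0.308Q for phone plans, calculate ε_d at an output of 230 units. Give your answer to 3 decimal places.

At Q = 230, P = 86 − 0.308(230) = 15.16.
dP/dQ = −0.308, so dQ/dP = 1/(−0.308) = -3.247.
ε = (dQ/dP)(P/Q) = (-3.247)(15.16/230).

-0.214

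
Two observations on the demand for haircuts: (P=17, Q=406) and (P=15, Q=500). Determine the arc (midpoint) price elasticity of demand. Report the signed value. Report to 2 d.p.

-1.66

ΔQ = 500 − 406 = 94; ΔP = 15 − 17 = -2.
Midpoints: P̄ = 16.00, Q̄ = 453.0.
ε = (ΔQ/ΔP)(P̄/Q̄) = (94/-2)(16.00/453.0).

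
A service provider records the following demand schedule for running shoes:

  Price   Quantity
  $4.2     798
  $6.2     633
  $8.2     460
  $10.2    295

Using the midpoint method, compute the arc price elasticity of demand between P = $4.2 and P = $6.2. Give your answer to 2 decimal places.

At P = 4.2, Q = 798; at P = 6.2, Q = 633.
ΔQ = -165, ΔP = 2.0. Midpoints: P̄ = 5.20, Q̄ = 715.5.
ε = (ΔQ/ΔP)(P̄/Q̄) = (-165/2.0)(5.20/715.5).

-0.60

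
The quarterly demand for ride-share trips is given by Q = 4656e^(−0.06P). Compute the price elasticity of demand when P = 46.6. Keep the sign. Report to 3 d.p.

At P = 46.6, Q = 284.266.
dQ/dP = −0.06·4656e^(−0.06P) = −0.06Q = -17.056.
ε = (dQ/dP)(P/Q) = (-17.056)(46.6/284.266).

-2.796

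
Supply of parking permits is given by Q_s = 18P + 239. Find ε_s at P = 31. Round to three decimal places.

0.700

At P = 31, Q_s = 797.
dQ_s/dP = 18.
ε_s = (dQ_s/dP)(P/Q_s) = (18)(31/797).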